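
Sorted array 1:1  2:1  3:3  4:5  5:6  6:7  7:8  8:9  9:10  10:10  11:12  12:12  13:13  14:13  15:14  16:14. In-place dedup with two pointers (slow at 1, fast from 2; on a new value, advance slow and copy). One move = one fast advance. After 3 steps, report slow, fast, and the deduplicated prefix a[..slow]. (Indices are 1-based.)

slow=3, fast=5, prefix=[1, 3, 5]

slow=1 fast=2: a[fast]=1=a[slow] dup, fast++
slow=1 fast=3: a[fast]=3≠a[slow]=1 write a[2]=3, slow++,fast++
slow=2 fast=4: a[fast]=5≠a[slow]=3 write a[3]=5, slow++,fast++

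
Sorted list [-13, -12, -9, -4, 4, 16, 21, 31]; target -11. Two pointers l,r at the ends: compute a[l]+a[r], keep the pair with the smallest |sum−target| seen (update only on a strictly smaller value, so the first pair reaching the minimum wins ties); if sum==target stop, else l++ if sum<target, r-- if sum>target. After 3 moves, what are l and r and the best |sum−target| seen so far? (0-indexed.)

l=0, r=4, best |Δ|=14

[0,7] -13+31=18 d=29 * → r--
[0,6] -13+21=8 d=19 * → r--
[0,5] -13+16=3 d=14 * → r--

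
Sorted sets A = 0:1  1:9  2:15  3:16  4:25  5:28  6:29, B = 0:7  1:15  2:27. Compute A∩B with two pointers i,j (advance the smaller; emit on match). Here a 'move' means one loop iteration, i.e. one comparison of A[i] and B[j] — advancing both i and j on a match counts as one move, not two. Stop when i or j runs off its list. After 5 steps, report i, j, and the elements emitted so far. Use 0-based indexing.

i=4, j=2, emitted=[15]

[i=0,j=0] 1<7 → i++
[i=1,j=0] 9>7 → j++
[i=1,j=1] 9<15 → i++
[i=2,j=1] 15==15 emit → i++,j++
[i=3,j=2] 16<27 → i++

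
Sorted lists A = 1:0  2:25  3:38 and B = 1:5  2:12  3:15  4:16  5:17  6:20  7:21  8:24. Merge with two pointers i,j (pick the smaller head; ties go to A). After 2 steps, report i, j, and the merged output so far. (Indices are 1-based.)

i=2, j=2, merged so far=[0, 5]

i=1 j=1: A[i]=0<=B[j]=5 take 0, i++
i=2 j=1: A[i]=25>B[j]=5 take 5, j++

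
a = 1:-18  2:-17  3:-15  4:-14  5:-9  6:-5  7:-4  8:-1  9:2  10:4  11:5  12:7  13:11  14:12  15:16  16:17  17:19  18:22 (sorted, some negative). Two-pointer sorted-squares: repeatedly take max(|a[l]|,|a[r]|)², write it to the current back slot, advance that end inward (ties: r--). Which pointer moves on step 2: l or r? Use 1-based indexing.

r

l=1 r=18: |-18|<=|22| out[18]=484, r--
l=1 r=17: |-18|<=|19| out[17]=361, r--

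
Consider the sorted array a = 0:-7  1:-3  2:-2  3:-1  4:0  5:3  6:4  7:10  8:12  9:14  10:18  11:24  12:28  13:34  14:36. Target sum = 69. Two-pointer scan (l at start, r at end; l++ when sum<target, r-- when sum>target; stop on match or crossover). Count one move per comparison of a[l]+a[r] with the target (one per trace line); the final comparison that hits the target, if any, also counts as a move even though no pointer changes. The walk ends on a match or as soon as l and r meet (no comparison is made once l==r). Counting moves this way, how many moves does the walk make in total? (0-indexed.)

l=0 r=14: -7+36=29 <69, l++
l=1 r=14: -3+36=33 <69, l++
l=2 r=14: -2+36=34 <69, l++
l=3 r=14: -1+36=35 <69, l++
l=4 r=14: 0+36=36 <69, l++
l=5 r=14: 3+36=39 <69, l++
l=6 r=14: 4+36=40 <69, l++
l=7 r=14: 10+36=46 <69, l++
l=8 r=14: 12+36=48 <69, l++
l=9 r=14: 14+36=50 <69, l++
l=10 r=14: 18+36=54 <69, l++
l=11 r=14: 24+36=60 <69, l++
l=12 r=14: 28+36=64 <69, l++
l=13 r=14: 34+36=70 >69, r--

14 moves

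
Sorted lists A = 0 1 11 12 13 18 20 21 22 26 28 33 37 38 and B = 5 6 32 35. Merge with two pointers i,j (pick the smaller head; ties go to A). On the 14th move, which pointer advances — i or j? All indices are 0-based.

[i=0,j=0] A[i]=0<=B[j]=5 take 0 → i++
[i=1,j=0] A[i]=1<=B[j]=5 take 1 → i++
[i=2,j=0] A[i]=11>B[j]=5 take 5 → j++
[i=2,j=1] A[i]=11>B[j]=6 take 6 → j++
[i=2,j=2] A[i]=11<=B[j]=32 take 11 → i++
[i=3,j=2] A[i]=12<=B[j]=32 take 12 → i++
[i=4,j=2] A[i]=13<=B[j]=32 take 13 → i++
[i=5,j=2] A[i]=18<=B[j]=32 take 18 → i++
[i=6,j=2] A[i]=20<=B[j]=32 take 20 → i++
[i=7,j=2] A[i]=21<=B[j]=32 take 21 → i++
[i=8,j=2] A[i]=22<=B[j]=32 take 22 → i++
[i=9,j=2] A[i]=26<=B[j]=32 take 26 → i++
[i=10,j=2] A[i]=28<=B[j]=32 take 28 → i++
[i=11,j=2] A[i]=33>B[j]=32 take 32 → j++

j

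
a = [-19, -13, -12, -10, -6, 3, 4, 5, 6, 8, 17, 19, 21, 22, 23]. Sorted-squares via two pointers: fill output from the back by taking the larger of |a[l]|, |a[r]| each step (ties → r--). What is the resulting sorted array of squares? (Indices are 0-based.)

[9, 16, 25, 36, 36, 64, 100, 144, 169, 289, 361, 361, 441, 484, 529]

l=0 r=14: |-19|<=|23| out[14]=529, r--
l=0 r=13: |-19|<=|22| out[13]=484, r--
l=0 r=12: |-19|<=|21| out[12]=441, r--
l=0 r=11: |-19|<=|19| out[11]=361, r--
l=0 r=10: |-19|>|17| out[10]=361, l++
l=1 r=10: |-13|<=|17| out[9]=289, r--
l=1 r=9: |-13|>|8| out[8]=169, l++
l=2 r=9: |-12|>|8| out[7]=144, l++
l=3 r=9: |-10|>|8| out[6]=100, l++
l=4 r=9: |-6|<=|8| out[5]=64, r--
l=4 r=8: |-6|<=|6| out[4]=36, r--
l=4 r=7: |-6|>|5| out[3]=36, l++
l=5 r=7: |3|<=|5| out[2]=25, r--
l=5 r=6: |3|<=|4| out[1]=16, r--
l=5 r=5: |3|<=|3| out[0]=9, r--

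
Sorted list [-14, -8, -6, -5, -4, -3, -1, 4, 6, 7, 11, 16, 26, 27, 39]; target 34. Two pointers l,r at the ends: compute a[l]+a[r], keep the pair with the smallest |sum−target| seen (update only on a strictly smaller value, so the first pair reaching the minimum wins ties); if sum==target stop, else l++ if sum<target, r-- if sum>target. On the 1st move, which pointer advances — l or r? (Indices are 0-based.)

l

[0,14] -14+39=25 d=9 * → l++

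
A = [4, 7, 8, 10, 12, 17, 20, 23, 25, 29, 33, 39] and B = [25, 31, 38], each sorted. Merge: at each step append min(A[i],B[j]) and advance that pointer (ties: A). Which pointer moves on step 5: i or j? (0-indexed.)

i

i=0 j=0: A[i]=4<=B[j]=25 take 4, i++
i=1 j=0: A[i]=7<=B[j]=25 take 7, i++
i=2 j=0: A[i]=8<=B[j]=25 take 8, i++
i=3 j=0: A[i]=10<=B[j]=25 take 10, i++
i=4 j=0: A[i]=12<=B[j]=25 take 12, i++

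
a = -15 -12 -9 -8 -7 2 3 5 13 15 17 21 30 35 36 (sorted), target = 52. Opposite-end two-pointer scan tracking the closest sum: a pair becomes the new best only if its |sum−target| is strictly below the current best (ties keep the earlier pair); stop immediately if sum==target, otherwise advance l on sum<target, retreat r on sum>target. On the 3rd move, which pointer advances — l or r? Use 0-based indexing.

l

l=0 r=14: -15+36=21 d=31 *, l++
l=1 r=14: -12+36=24 d=28 *, l++
l=2 r=14: -9+36=27 d=25 *, l++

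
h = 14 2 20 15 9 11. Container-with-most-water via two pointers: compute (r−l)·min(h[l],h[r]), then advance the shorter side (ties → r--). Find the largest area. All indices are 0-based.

max area = 55

[0,5] min(14,11)*5=55 best=55 * → r--
[0,4] min(14,9)*4=36 best=55 → r--
[0,3] min(14,15)*3=42 best=55 → l++
[1,3] min(2,15)*2=4 best=55 → l++
[2,3] min(20,15)*1=15 best=55 → r--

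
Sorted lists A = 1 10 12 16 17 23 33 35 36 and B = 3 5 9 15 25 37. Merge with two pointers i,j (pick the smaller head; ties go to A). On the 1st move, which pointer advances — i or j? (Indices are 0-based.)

[i=0,j=0] A[i]=1<=B[j]=3 take 1 → i++

i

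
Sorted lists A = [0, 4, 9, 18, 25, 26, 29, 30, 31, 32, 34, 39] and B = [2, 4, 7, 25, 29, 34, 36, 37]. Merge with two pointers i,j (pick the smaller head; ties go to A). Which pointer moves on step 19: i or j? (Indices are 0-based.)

[i=0,j=0] A[i]=0<=B[j]=2 take 0 → i++
[i=1,j=0] A[i]=4>B[j]=2 take 2 → j++
[i=1,j=1] A[i]=4<=B[j]=4 take 4 → i++
[i=2,j=1] A[i]=9>B[j]=4 take 4 → j++
[i=2,j=2] A[i]=9>B[j]=7 take 7 → j++
[i=2,j=3] A[i]=9<=B[j]=25 take 9 → i++
[i=3,j=3] A[i]=18<=B[j]=25 take 18 → i++
[i=4,j=3] A[i]=25<=B[j]=25 take 25 → i++
[i=5,j=3] A[i]=26>B[j]=25 take 25 → j++
[i=5,j=4] A[i]=26<=B[j]=29 take 26 → i++
[i=6,j=4] A[i]=29<=B[j]=29 take 29 → i++
[i=7,j=4] A[i]=30>B[j]=29 take 29 → j++
[i=7,j=5] A[i]=30<=B[j]=34 take 30 → i++
[i=8,j=5] A[i]=31<=B[j]=34 take 31 → i++
[i=9,j=5] A[i]=32<=B[j]=34 take 32 → i++
[i=10,j=5] A[i]=34<=B[j]=34 take 34 → i++
[i=11,j=5] A[i]=39>B[j]=34 take 34 → j++
[i=11,j=6] A[i]=39>B[j]=36 take 36 → j++
[i=11,j=7] A[i]=39>B[j]=37 take 37 → j++

j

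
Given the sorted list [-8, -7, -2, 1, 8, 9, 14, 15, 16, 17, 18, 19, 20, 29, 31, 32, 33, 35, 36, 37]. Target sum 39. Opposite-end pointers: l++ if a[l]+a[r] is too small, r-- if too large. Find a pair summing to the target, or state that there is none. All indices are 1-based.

[1,20] -8+37=29 <39 → l++
[2,20] -7+37=30 <39 → l++
[3,20] -2+37=35 <39 → l++
[4,20] 1+37=38 <39 → l++
[5,20] 8+37=45 >39 → r--
[5,19] 8+36=44 >39 → r--
[5,18] 8+35=43 >39 → r--
[5,17] 8+33=41 >39 → r--
[5,16] 8+32=40 >39 → r--
[5,15] 8+31=39 → found

(8, 31)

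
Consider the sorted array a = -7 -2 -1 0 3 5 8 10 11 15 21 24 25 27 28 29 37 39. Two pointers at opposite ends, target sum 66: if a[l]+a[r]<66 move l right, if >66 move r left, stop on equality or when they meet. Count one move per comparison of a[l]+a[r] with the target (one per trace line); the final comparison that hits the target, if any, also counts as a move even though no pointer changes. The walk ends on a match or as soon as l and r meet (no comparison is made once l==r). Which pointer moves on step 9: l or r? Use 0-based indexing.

l

[0,17] -7+39=32 <66 → l++
[1,17] -2+39=37 <66 → l++
[2,17] -1+39=38 <66 → l++
[3,17] 0+39=39 <66 → l++
[4,17] 3+39=42 <66 → l++
[5,17] 5+39=44 <66 → l++
[6,17] 8+39=47 <66 → l++
[7,17] 10+39=49 <66 → l++
[8,17] 11+39=50 <66 → l++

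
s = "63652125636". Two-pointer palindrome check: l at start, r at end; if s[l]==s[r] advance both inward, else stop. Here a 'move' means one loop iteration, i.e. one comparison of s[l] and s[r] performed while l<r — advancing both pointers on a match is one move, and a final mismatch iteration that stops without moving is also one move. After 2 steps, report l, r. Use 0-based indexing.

l=0 r=10: '6'=='6', l++,r--
l=1 r=9: '3'=='3', l++,r--

l=2, r=8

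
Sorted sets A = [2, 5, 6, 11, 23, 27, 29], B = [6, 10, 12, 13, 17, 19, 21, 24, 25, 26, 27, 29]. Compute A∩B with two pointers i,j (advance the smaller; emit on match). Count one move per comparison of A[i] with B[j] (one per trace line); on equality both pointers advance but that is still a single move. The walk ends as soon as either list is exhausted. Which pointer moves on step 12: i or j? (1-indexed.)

j

i=1 j=1: 2<6, i++
i=2 j=1: 5<6, i++
i=3 j=1: 6==6 emit, i++,j++
i=4 j=2: 11>10, j++
i=4 j=3: 11<12, i++
i=5 j=3: 23>12, j++
i=5 j=4: 23>13, j++
i=5 j=5: 23>17, j++
i=5 j=6: 23>19, j++
i=5 j=7: 23>21, j++
i=5 j=8: 23<24, i++
i=6 j=8: 27>24, j++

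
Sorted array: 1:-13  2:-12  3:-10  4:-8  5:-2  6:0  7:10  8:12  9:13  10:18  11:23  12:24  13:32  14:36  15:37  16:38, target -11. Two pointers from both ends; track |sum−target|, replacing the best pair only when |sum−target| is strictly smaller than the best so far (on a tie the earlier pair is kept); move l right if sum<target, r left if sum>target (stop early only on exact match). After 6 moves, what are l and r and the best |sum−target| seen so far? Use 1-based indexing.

l=1, r=10, best |Δ|=21

[1,16] -13+38=25 d=36 * → r--
[1,15] -13+37=24 d=35 * → r--
[1,14] -13+36=23 d=34 * → r--
[1,13] -13+32=19 d=30 * → r--
[1,12] -13+24=11 d=22 * → r--
[1,11] -13+23=10 d=21 * → r--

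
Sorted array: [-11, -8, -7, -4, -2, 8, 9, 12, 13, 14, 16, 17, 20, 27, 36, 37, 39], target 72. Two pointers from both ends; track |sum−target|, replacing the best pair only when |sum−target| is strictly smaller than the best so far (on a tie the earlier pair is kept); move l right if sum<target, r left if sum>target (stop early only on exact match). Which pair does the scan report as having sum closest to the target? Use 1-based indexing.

[1,17] -11+39=28 d=44 * → l++
[2,17] -8+39=31 d=41 * → l++
[3,17] -7+39=32 d=40 * → l++
[4,17] -4+39=35 d=37 * → l++
[5,17] -2+39=37 d=35 * → l++
[6,17] 8+39=47 d=25 * → l++
[7,17] 9+39=48 d=24 * → l++
[8,17] 12+39=51 d=21 * → l++
[9,17] 13+39=52 d=20 * → l++
[10,17] 14+39=53 d=19 * → l++
[11,17] 16+39=55 d=17 * → l++
[12,17] 17+39=56 d=16 * → l++
[13,17] 20+39=59 d=13 * → l++
[14,17] 27+39=66 d=6 * → l++
[15,17] 36+39=75 d=3 * → r--
[15,16] 36+37=73 d=1 * → r--

pair (36, 37) with sum 73 (|Δ|=1)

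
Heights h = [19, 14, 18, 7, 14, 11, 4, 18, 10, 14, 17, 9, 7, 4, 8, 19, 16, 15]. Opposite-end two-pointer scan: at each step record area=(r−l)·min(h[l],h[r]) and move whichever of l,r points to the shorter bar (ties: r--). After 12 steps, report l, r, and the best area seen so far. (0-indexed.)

l=0 r=17: min(19,15)*17=255 best=255 *, r--
l=0 r=16: min(19,16)*16=256 best=256 *, r--
l=0 r=15: min(19,19)*15=285 best=285 *, r--
l=0 r=14: min(19,8)*14=112 best=285, r--
l=0 r=13: min(19,4)*13=52 best=285, r--
l=0 r=12: min(19,7)*12=84 best=285, r--
l=0 r=11: min(19,9)*11=99 best=285, r--
l=0 r=10: min(19,17)*10=170 best=285, r--
l=0 r=9: min(19,14)*9=126 best=285, r--
l=0 r=8: min(19,10)*8=80 best=285, r--
l=0 r=7: min(19,18)*7=126 best=285, r--
l=0 r=6: min(19,4)*6=24 best=285, r--

l=0, r=5, best area=285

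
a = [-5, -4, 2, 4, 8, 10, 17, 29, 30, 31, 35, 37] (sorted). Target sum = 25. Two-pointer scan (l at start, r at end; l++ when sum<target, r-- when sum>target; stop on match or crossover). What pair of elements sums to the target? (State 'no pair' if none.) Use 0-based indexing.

(-5, 30)

l=0 r=11: -5+37=32 >25, r--
l=0 r=10: -5+35=30 >25, r--
l=0 r=9: -5+31=26 >25, r--
l=0 r=8: -5+30=25, found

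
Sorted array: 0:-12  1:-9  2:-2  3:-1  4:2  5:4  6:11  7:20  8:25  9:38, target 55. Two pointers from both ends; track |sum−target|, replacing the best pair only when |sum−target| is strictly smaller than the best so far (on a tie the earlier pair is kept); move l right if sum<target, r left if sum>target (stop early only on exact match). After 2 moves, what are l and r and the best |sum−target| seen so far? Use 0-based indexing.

l=2, r=9, best |Δ|=26

l=0 r=9: -12+38=26 d=29 *, l++
l=1 r=9: -9+38=29 d=26 *, l++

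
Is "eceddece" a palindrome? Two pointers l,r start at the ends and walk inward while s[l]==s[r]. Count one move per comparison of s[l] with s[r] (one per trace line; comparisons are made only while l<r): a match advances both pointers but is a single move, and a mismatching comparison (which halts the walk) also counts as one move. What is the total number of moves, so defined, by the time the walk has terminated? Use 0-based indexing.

4 moves

[0,7] 'e'=='e' → l++,r--
[1,6] 'c'=='c' → l++,r--
[2,5] 'e'=='e' → l++,r--
[3,4] 'd'=='d' → l++,r--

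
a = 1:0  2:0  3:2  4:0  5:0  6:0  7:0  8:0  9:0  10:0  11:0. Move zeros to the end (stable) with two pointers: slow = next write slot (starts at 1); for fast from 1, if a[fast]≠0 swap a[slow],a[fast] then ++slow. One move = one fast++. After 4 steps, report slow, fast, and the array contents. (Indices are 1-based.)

slow=1 fast=1: a[fast]=0, fast++
slow=1 fast=2: a[fast]=0, fast++
slow=1 fast=3: a[fast]=2≠0 swap→a[1]=2, slow++,fast++
slow=2 fast=4: a[fast]=0, fast++

slow=2, fast=5, a=[2, 0, 0, 0, 0, 0, 0, 0, 0, 0, 0]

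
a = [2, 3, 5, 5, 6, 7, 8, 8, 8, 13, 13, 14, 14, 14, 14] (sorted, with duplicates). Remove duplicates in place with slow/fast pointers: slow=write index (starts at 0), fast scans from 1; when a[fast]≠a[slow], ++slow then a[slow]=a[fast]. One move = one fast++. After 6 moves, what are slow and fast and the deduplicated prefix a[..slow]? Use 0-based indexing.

slow=5, fast=7, prefix=[2, 3, 5, 6, 7, 8]

(s=0,f=1) a[fast]=3≠a[slow]=2 write a[1]=3 → slow++,fast++
(s=1,f=2) a[fast]=5≠a[slow]=3 write a[2]=5 → slow++,fast++
(s=2,f=3) a[fast]=5=a[slow] dup → fast++
(s=2,f=4) a[fast]=6≠a[slow]=5 write a[3]=6 → slow++,fast++
(s=3,f=5) a[fast]=7≠a[slow]=6 write a[4]=7 → slow++,fast++
(s=4,f=6) a[fast]=8≠a[slow]=7 write a[5]=8 → slow++,fast++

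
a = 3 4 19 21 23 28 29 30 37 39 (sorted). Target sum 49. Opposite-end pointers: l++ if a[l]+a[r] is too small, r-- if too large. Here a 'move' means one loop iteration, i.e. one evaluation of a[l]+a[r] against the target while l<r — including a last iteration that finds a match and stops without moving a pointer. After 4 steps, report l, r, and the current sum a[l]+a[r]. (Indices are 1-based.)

[1,10] 3+39=42 <49 → l++
[2,10] 4+39=43 <49 → l++
[3,10] 19+39=58 >49 → r--
[3,9] 19+37=56 >49 → r--

l=3, r=8, sum=49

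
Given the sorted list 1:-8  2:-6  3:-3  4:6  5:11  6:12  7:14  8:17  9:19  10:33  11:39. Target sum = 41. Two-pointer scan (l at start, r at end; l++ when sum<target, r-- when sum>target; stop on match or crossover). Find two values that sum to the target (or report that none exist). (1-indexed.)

l=1 r=11: -8+39=31 <41, l++
l=2 r=11: -6+39=33 <41, l++
l=3 r=11: -3+39=36 <41, l++
l=4 r=11: 6+39=45 >41, r--
l=4 r=10: 6+33=39 <41, l++
l=5 r=10: 11+33=44 >41, r--
l=5 r=9: 11+19=30 <41, l++
l=6 r=9: 12+19=31 <41, l++
l=7 r=9: 14+19=33 <41, l++
l=8 r=9: 17+19=36 <41, l++

no pair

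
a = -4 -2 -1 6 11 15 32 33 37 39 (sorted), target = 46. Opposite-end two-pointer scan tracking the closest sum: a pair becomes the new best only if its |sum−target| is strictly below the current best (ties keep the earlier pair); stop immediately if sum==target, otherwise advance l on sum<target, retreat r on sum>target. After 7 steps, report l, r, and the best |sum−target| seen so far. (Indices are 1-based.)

l=1 r=10: -4+39=35 d=11 *, l++
l=2 r=10: -2+39=37 d=9 *, l++
l=3 r=10: -1+39=38 d=8 *, l++
l=4 r=10: 6+39=45 d=1 *, l++
l=5 r=10: 11+39=50 d=4, r--
l=5 r=9: 11+37=48 d=2, r--
l=5 r=8: 11+33=44 d=2, l++

l=6, r=8, best |Δ|=1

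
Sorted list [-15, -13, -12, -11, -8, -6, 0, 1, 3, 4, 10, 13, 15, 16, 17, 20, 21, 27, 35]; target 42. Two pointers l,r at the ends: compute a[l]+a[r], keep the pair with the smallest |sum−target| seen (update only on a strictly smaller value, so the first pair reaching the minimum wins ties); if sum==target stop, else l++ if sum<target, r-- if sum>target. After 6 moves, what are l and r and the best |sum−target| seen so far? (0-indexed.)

l=0 r=18: -15+35=20 d=22 *, l++
l=1 r=18: -13+35=22 d=20 *, l++
l=2 r=18: -12+35=23 d=19 *, l++
l=3 r=18: -11+35=24 d=18 *, l++
l=4 r=18: -8+35=27 d=15 *, l++
l=5 r=18: -6+35=29 d=13 *, l++

l=6, r=18, best |Δ|=13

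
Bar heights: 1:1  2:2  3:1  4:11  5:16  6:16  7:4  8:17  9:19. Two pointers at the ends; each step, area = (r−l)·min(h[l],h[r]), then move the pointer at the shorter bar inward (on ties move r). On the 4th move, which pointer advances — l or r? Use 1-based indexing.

l

l=1 r=9: min(1,19)*8=8 best=8 *, l++
l=2 r=9: min(2,19)*7=14 best=14 *, l++
l=3 r=9: min(1,19)*6=6 best=14, l++
l=4 r=9: min(11,19)*5=55 best=55 *, l++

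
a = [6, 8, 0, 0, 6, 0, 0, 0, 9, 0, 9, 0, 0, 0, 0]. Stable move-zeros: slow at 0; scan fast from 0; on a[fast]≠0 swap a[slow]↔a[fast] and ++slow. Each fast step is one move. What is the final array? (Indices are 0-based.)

[6, 8, 6, 9, 9, 0, 0, 0, 0, 0, 0, 0, 0, 0, 0]

(s=0,f=0) a[fast]=6≠0 swap→a[0]=6 → slow++,fast++
(s=1,f=1) a[fast]=8≠0 swap→a[1]=8 → slow++,fast++
(s=2,f=2) a[fast]=0 → fast++
(s=2,f=3) a[fast]=0 → fast++
(s=2,f=4) a[fast]=6≠0 swap→a[2]=6 → slow++,fast++
(s=3,f=5) a[fast]=0 → fast++
(s=3,f=6) a[fast]=0 → fast++
(s=3,f=7) a[fast]=0 → fast++
(s=3,f=8) a[fast]=9≠0 swap→a[3]=9 → slow++,fast++
(s=4,f=9) a[fast]=0 → fast++
(s=4,f=10) a[fast]=9≠0 swap→a[4]=9 → slow++,fast++
(s=5,f=11) a[fast]=0 → fast++
(s=5,f=12) a[fast]=0 → fast++
(s=5,f=13) a[fast]=0 → fast++
(s=5,f=14) a[fast]=0 → fast++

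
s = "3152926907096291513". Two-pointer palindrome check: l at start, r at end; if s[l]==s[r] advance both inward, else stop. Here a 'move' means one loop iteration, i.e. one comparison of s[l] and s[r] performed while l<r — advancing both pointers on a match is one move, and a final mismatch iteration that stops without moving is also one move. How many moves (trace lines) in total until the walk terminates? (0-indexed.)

[0,18] '3'=='3' → l++,r--
[1,17] '1'=='1' → l++,r--
[2,16] '5'=='5' → l++,r--
[3,15] '2'!='1' → stop

4 moves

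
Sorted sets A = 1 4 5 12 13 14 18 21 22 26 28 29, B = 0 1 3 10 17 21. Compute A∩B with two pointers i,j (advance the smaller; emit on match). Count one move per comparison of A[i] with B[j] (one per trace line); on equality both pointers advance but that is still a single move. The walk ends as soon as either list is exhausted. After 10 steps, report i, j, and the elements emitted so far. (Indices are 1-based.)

i=7, j=6, emitted=[1]

i=1 j=1: 1>0, j++
i=1 j=2: 1==1 emit, i++,j++
i=2 j=3: 4>3, j++
i=2 j=4: 4<10, i++
i=3 j=4: 5<10, i++
i=4 j=4: 12>10, j++
i=4 j=5: 12<17, i++
i=5 j=5: 13<17, i++
i=6 j=5: 14<17, i++
i=7 j=5: 18>17, j++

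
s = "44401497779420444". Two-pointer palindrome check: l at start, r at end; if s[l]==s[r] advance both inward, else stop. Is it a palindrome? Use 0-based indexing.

not a palindrome (mismatch at 4,12)

[0,16] '4'=='4' → l++,r--
[1,15] '4'=='4' → l++,r--
[2,14] '4'=='4' → l++,r--
[3,13] '0'=='0' → l++,r--
[4,12] '1'!='2' → stop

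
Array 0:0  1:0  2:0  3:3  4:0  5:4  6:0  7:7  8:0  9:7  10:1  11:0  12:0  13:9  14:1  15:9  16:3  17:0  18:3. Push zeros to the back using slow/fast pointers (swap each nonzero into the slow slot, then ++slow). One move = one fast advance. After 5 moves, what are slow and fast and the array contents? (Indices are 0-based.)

slow=1, fast=5, a=[3, 0, 0, 0, 0, 4, 0, 7, 0, 7, 1, 0, 0, 9, 1, 9, 3, 0, 3]

(s=0,f=0) a[fast]=0 → fast++
(s=0,f=1) a[fast]=0 → fast++
(s=0,f=2) a[fast]=0 → fast++
(s=0,f=3) a[fast]=3≠0 swap→a[0]=3 → slow++,fast++
(s=1,f=4) a[fast]=0 → fast++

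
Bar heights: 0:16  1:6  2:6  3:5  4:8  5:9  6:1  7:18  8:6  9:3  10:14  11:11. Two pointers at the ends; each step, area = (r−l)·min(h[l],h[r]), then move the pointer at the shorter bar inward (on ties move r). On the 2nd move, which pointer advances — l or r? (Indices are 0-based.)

r

[0,11] min(16,11)*11=121 best=121 * → r--
[0,10] min(16,14)*10=140 best=140 * → r--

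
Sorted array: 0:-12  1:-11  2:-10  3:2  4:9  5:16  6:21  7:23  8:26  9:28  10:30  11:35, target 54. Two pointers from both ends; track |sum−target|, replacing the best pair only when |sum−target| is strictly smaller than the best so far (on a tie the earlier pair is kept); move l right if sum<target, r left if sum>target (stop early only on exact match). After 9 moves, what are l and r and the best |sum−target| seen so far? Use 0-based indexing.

l=0 r=11: -12+35=23 d=31 *, l++
l=1 r=11: -11+35=24 d=30 *, l++
l=2 r=11: -10+35=25 d=29 *, l++
l=3 r=11: 2+35=37 d=17 *, l++
l=4 r=11: 9+35=44 d=10 *, l++
l=5 r=11: 16+35=51 d=3 *, l++
l=6 r=11: 21+35=56 d=2 *, r--
l=6 r=10: 21+30=51 d=3, l++
l=7 r=10: 23+30=53 d=1 *, l++

l=8, r=10, best |Δ|=1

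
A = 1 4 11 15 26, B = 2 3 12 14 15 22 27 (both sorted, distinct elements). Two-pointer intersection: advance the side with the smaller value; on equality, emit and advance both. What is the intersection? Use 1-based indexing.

[i=1,j=1] 1<2 → i++
[i=2,j=1] 4>2 → j++
[i=2,j=2] 4>3 → j++
[i=2,j=3] 4<12 → i++
[i=3,j=3] 11<12 → i++
[i=4,j=3] 15>12 → j++
[i=4,j=4] 15>14 → j++
[i=4,j=5] 15==15 emit → i++,j++
[i=5,j=6] 26>22 → j++
[i=5,j=7] 26<27 → i++

intersection = [15]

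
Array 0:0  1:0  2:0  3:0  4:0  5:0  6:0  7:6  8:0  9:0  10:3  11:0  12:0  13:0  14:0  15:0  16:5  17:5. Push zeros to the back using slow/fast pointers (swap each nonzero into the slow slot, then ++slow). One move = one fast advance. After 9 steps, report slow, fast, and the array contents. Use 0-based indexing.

(s=0,f=0) a[fast]=0 → fast++
(s=0,f=1) a[fast]=0 → fast++
(s=0,f=2) a[fast]=0 → fast++
(s=0,f=3) a[fast]=0 → fast++
(s=0,f=4) a[fast]=0 → fast++
(s=0,f=5) a[fast]=0 → fast++
(s=0,f=6) a[fast]=0 → fast++
(s=0,f=7) a[fast]=6≠0 swap→a[0]=6 → slow++,fast++
(s=1,f=8) a[fast]=0 → fast++

slow=1, fast=9, a=[6, 0, 0, 0, 0, 0, 0, 0, 0, 0, 3, 0, 0, 0, 0, 0, 5, 5]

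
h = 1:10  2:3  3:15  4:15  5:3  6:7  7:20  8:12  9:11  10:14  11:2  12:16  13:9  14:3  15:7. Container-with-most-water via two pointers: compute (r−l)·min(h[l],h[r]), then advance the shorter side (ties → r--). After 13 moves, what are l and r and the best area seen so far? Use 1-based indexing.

l=7, r=8, best area=135

l=1 r=15: min(10,7)*14=98 best=98 *, r--
l=1 r=14: min(10,3)*13=39 best=98, r--
l=1 r=13: min(10,9)*12=108 best=108 *, r--
l=1 r=12: min(10,16)*11=110 best=110 *, l++
l=2 r=12: min(3,16)*10=30 best=110, l++
l=3 r=12: min(15,16)*9=135 best=135 *, l++
l=4 r=12: min(15,16)*8=120 best=135, l++
l=5 r=12: min(3,16)*7=21 best=135, l++
l=6 r=12: min(7,16)*6=42 best=135, l++
l=7 r=12: min(20,16)*5=80 best=135, r--
l=7 r=11: min(20,2)*4=8 best=135, r--
l=7 r=10: min(20,14)*3=42 best=135, r--
l=7 r=9: min(20,11)*2=22 best=135, r--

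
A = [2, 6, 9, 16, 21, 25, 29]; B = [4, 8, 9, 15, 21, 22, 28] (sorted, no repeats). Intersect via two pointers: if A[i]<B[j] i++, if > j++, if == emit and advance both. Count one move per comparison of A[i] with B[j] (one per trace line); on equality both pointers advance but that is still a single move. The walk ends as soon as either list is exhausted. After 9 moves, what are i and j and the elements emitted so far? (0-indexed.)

i=5, j=6, emitted=[9, 21]

i=0 j=0: 2<4, i++
i=1 j=0: 6>4, j++
i=1 j=1: 6<8, i++
i=2 j=1: 9>8, j++
i=2 j=2: 9==9 emit, i++,j++
i=3 j=3: 16>15, j++
i=3 j=4: 16<21, i++
i=4 j=4: 21==21 emit, i++,j++
i=5 j=5: 25>22, j++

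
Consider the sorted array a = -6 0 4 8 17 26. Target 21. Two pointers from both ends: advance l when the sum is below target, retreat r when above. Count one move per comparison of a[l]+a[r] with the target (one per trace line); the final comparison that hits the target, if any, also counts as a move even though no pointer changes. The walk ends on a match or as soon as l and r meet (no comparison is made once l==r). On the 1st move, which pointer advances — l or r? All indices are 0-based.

[0,5] -6+26=20 <21 → l++

l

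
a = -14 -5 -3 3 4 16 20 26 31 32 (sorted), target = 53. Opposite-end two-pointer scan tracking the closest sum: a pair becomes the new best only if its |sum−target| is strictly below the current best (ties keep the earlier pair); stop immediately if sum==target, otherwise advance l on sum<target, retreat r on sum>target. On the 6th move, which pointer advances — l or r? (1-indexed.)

[1,10] -14+32=18 d=35 * → l++
[2,10] -5+32=27 d=26 * → l++
[3,10] -3+32=29 d=24 * → l++
[4,10] 3+32=35 d=18 * → l++
[5,10] 4+32=36 d=17 * → l++
[6,10] 16+32=48 d=5 * → l++

l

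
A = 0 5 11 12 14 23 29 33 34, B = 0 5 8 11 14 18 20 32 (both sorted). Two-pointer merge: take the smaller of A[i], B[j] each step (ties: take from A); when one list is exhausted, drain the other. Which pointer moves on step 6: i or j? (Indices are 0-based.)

i

i=0 j=0: A[i]=0<=B[j]=0 take 0, i++
i=1 j=0: A[i]=5>B[j]=0 take 0, j++
i=1 j=1: A[i]=5<=B[j]=5 take 5, i++
i=2 j=1: A[i]=11>B[j]=5 take 5, j++
i=2 j=2: A[i]=11>B[j]=8 take 8, j++
i=2 j=3: A[i]=11<=B[j]=11 take 11, i++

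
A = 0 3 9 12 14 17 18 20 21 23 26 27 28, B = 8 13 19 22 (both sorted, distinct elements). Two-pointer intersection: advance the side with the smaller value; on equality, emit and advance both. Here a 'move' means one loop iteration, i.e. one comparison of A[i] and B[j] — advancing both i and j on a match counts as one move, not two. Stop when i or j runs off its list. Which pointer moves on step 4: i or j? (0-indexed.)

i

[i=0,j=0] 0<8 → i++
[i=1,j=0] 3<8 → i++
[i=2,j=0] 9>8 → j++
[i=2,j=1] 9<13 → i++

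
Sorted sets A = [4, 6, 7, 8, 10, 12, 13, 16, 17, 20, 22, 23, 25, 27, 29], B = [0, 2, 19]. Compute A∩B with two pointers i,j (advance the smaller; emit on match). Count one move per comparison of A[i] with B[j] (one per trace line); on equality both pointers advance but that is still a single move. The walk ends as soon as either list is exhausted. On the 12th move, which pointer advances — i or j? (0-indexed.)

j

[i=0,j=0] 4>0 → j++
[i=0,j=1] 4>2 → j++
[i=0,j=2] 4<19 → i++
[i=1,j=2] 6<19 → i++
[i=2,j=2] 7<19 → i++
[i=3,j=2] 8<19 → i++
[i=4,j=2] 10<19 → i++
[i=5,j=2] 12<19 → i++
[i=6,j=2] 13<19 → i++
[i=7,j=2] 16<19 → i++
[i=8,j=2] 17<19 → i++
[i=9,j=2] 20>19 → j++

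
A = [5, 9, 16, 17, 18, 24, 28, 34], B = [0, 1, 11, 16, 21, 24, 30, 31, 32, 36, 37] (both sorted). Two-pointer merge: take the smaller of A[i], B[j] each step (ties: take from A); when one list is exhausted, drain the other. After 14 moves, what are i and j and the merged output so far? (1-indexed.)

i=8, j=8, merged so far=[0, 1, 5, 9, 11, 16, 16, 17, 18, 21, 24, 24, 28, 30]

[i=1,j=1] A[i]=5>B[j]=0 take 0 → j++
[i=1,j=2] A[i]=5>B[j]=1 take 1 → j++
[i=1,j=3] A[i]=5<=B[j]=11 take 5 → i++
[i=2,j=3] A[i]=9<=B[j]=11 take 9 → i++
[i=3,j=3] A[i]=16>B[j]=11 take 11 → j++
[i=3,j=4] A[i]=16<=B[j]=16 take 16 → i++
[i=4,j=4] A[i]=17>B[j]=16 take 16 → j++
[i=4,j=5] A[i]=17<=B[j]=21 take 17 → i++
[i=5,j=5] A[i]=18<=B[j]=21 take 18 → i++
[i=6,j=5] A[i]=24>B[j]=21 take 21 → j++
[i=6,j=6] A[i]=24<=B[j]=24 take 24 → i++
[i=7,j=6] A[i]=28>B[j]=24 take 24 → j++
[i=7,j=7] A[i]=28<=B[j]=30 take 28 → i++
[i=8,j=7] A[i]=34>B[j]=30 take 30 → j++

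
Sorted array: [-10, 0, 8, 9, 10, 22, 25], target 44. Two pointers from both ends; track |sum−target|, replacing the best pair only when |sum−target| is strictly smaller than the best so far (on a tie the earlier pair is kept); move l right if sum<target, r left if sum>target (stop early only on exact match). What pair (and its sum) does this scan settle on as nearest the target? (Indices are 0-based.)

l=0 r=6: -10+25=15 d=29 *, l++
l=1 r=6: 0+25=25 d=19 *, l++
l=2 r=6: 8+25=33 d=11 *, l++
l=3 r=6: 9+25=34 d=10 *, l++
l=4 r=6: 10+25=35 d=9 *, l++
l=5 r=6: 22+25=47 d=3 *, r--

pair (22, 25) with sum 47 (|Δ|=3)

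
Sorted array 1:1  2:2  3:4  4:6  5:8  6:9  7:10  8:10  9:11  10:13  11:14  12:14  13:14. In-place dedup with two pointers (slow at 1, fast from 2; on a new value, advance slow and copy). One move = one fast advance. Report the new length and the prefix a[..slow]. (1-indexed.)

length 10; prefix = [1, 2, 4, 6, 8, 9, 10, 11, 13, 14]

(s=1,f=2) a[fast]=2≠a[slow]=1 write a[2]=2 → slow++,fast++
(s=2,f=3) a[fast]=4≠a[slow]=2 write a[3]=4 → slow++,fast++
(s=3,f=4) a[fast]=6≠a[slow]=4 write a[4]=6 → slow++,fast++
(s=4,f=5) a[fast]=8≠a[slow]=6 write a[5]=8 → slow++,fast++
(s=5,f=6) a[fast]=9≠a[slow]=8 write a[6]=9 → slow++,fast++
(s=6,f=7) a[fast]=10≠a[slow]=9 write a[7]=10 → slow++,fast++
(s=7,f=8) a[fast]=10=a[slow] dup → fast++
(s=7,f=9) a[fast]=11≠a[slow]=10 write a[8]=11 → slow++,fast++
(s=8,f=10) a[fast]=13≠a[slow]=11 write a[9]=13 → slow++,fast++
(s=9,f=11) a[fast]=14≠a[slow]=13 write a[10]=14 → slow++,fast++
(s=10,f=12) a[fast]=14=a[slow] dup → fast++
(s=10,f=13) a[fast]=14=a[slow] dup → fast++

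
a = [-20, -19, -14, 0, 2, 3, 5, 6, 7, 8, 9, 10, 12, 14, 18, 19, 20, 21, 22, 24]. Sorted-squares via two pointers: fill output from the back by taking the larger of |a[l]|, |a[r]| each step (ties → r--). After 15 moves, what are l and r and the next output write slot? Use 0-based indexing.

l=0 r=19: |-20|<=|24| out[19]=576, r--
l=0 r=18: |-20|<=|22| out[18]=484, r--
l=0 r=17: |-20|<=|21| out[17]=441, r--
l=0 r=16: |-20|<=|20| out[16]=400, r--
l=0 r=15: |-20|>|19| out[15]=400, l++
l=1 r=15: |-19|<=|19| out[14]=361, r--
l=1 r=14: |-19|>|18| out[13]=361, l++
l=2 r=14: |-14|<=|18| out[12]=324, r--
l=2 r=13: |-14|<=|14| out[11]=196, r--
l=2 r=12: |-14|>|12| out[10]=196, l++
l=3 r=12: |0|<=|12| out[9]=144, r--
l=3 r=11: |0|<=|10| out[8]=100, r--
l=3 r=10: |0|<=|9| out[7]=81, r--
l=3 r=9: |0|<=|8| out[6]=64, r--
l=3 r=8: |0|<=|7| out[5]=49, r--

l=3, r=7, next write slot=4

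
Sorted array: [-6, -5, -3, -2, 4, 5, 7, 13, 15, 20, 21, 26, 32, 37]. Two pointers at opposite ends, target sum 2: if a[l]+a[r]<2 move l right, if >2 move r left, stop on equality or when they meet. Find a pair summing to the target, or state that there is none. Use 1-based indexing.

(-5, 7)

l=1 r=14: -6+37=31 >2, r--
l=1 r=13: -6+32=26 >2, r--
l=1 r=12: -6+26=20 >2, r--
l=1 r=11: -6+21=15 >2, r--
l=1 r=10: -6+20=14 >2, r--
l=1 r=9: -6+15=9 >2, r--
l=1 r=8: -6+13=7 >2, r--
l=1 r=7: -6+7=1 <2, l++
l=2 r=7: -5+7=2, found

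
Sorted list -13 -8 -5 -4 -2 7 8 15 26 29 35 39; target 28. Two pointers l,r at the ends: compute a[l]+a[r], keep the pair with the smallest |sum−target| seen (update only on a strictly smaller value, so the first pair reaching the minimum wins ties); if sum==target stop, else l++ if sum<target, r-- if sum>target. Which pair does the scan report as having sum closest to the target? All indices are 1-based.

[1,12] -13+39=26 d=2 * → l++
[2,12] -8+39=31 d=3 → r--
[2,11] -8+35=27 d=1 * → l++
[3,11] -5+35=30 d=2 → r--
[3,10] -5+29=24 d=4 → l++
[4,10] -4+29=25 d=3 → l++
[5,10] -2+29=27 d=1 → l++
[6,10] 7+29=36 d=8 → r--
[6,9] 7+26=33 d=5 → r--
[6,8] 7+15=22 d=6 → l++
[7,8] 8+15=23 d=5 → l++

pair (-8, 35) with sum 27 (|Δ|=1)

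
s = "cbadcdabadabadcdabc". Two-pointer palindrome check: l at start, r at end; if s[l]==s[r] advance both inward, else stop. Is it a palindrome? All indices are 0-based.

palindrome

[0,18] 'c'=='c' → l++,r--
[1,17] 'b'=='b' → l++,r--
[2,16] 'a'=='a' → l++,r--
[3,15] 'd'=='d' → l++,r--
[4,14] 'c'=='c' → l++,r--
[5,13] 'd'=='d' → l++,r--
[6,12] 'a'=='a' → l++,r--
[7,11] 'b'=='b' → l++,r--
[8,10] 'a'=='a' → l++,r--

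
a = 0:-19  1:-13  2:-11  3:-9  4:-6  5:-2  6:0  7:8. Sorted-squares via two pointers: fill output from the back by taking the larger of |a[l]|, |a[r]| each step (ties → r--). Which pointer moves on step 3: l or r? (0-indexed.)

[0,7] |-19|>|8| out[7]=361 → l++
[1,7] |-13|>|8| out[6]=169 → l++
[2,7] |-11|>|8| out[5]=121 → l++

l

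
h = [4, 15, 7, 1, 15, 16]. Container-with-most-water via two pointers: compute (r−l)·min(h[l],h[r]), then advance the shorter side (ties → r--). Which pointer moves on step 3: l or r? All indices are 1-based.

l

l=1 r=6: min(4,16)*5=20 best=20 *, l++
l=2 r=6: min(15,16)*4=60 best=60 *, l++
l=3 r=6: min(7,16)*3=21 best=60, l++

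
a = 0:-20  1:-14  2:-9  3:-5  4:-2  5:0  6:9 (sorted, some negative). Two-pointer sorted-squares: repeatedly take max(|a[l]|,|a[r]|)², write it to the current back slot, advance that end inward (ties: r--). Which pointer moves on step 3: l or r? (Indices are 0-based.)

r

l=0 r=6: |-20|>|9| out[6]=400, l++
l=1 r=6: |-14|>|9| out[5]=196, l++
l=2 r=6: |-9|<=|9| out[4]=81, r--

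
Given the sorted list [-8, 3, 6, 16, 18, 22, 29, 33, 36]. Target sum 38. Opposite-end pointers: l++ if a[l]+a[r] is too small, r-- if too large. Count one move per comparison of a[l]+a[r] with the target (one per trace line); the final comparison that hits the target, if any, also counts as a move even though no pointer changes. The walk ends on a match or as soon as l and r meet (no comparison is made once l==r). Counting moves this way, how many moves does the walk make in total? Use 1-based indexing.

[1,9] -8+36=28 <38 → l++
[2,9] 3+36=39 >38 → r--
[2,8] 3+33=36 <38 → l++
[3,8] 6+33=39 >38 → r--
[3,7] 6+29=35 <38 → l++
[4,7] 16+29=45 >38 → r--
[4,6] 16+22=38 → found

7 moves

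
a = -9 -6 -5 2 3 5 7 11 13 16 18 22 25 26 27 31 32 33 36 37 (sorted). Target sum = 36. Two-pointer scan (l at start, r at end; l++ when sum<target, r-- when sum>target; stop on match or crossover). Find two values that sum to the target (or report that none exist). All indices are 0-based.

(3, 33)

[0,19] -9+37=28 <36 → l++
[1,19] -6+37=31 <36 → l++
[2,19] -5+37=32 <36 → l++
[3,19] 2+37=39 >36 → r--
[3,18] 2+36=38 >36 → r--
[3,17] 2+33=35 <36 → l++
[4,17] 3+33=36 → found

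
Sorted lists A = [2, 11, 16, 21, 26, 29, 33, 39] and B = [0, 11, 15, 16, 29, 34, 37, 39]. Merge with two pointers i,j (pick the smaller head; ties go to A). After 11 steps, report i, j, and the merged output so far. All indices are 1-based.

i=7, j=6, merged so far=[0, 2, 11, 11, 15, 16, 16, 21, 26, 29, 29]

i=1 j=1: A[i]=2>B[j]=0 take 0, j++
i=1 j=2: A[i]=2<=B[j]=11 take 2, i++
i=2 j=2: A[i]=11<=B[j]=11 take 11, i++
i=3 j=2: A[i]=16>B[j]=11 take 11, j++
i=3 j=3: A[i]=16>B[j]=15 take 15, j++
i=3 j=4: A[i]=16<=B[j]=16 take 16, i++
i=4 j=4: A[i]=21>B[j]=16 take 16, j++
i=4 j=5: A[i]=21<=B[j]=29 take 21, i++
i=5 j=5: A[i]=26<=B[j]=29 take 26, i++
i=6 j=5: A[i]=29<=B[j]=29 take 29, i++
i=7 j=5: A[i]=33>B[j]=29 take 29, j++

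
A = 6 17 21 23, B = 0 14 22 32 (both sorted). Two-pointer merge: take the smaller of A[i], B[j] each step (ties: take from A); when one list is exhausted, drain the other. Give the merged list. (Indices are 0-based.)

[0, 6, 14, 17, 21, 22, 23, 32]

[i=0,j=0] A[i]=6>B[j]=0 take 0 → j++
[i=0,j=1] A[i]=6<=B[j]=14 take 6 → i++
[i=1,j=1] A[i]=17>B[j]=14 take 14 → j++
[i=1,j=2] A[i]=17<=B[j]=22 take 17 → i++
[i=2,j=2] A[i]=21<=B[j]=22 take 21 → i++
[i=3,j=2] A[i]=23>B[j]=22 take 22 → j++
[i=3,j=3] A[i]=23<=B[j]=32 take 23 → i++
[i=4,j=3] A done, take B[j]=32 → j++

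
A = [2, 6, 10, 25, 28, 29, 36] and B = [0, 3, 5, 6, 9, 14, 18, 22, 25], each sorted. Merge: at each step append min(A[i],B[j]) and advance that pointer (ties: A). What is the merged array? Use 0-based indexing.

[i=0,j=0] A[i]=2>B[j]=0 take 0 → j++
[i=0,j=1] A[i]=2<=B[j]=3 take 2 → i++
[i=1,j=1] A[i]=6>B[j]=3 take 3 → j++
[i=1,j=2] A[i]=6>B[j]=5 take 5 → j++
[i=1,j=3] A[i]=6<=B[j]=6 take 6 → i++
[i=2,j=3] A[i]=10>B[j]=6 take 6 → j++
[i=2,j=4] A[i]=10>B[j]=9 take 9 → j++
[i=2,j=5] A[i]=10<=B[j]=14 take 10 → i++
[i=3,j=5] A[i]=25>B[j]=14 take 14 → j++
[i=3,j=6] A[i]=25>B[j]=18 take 18 → j++
[i=3,j=7] A[i]=25>B[j]=22 take 22 → j++
[i=3,j=8] A[i]=25<=B[j]=25 take 25 → i++
[i=4,j=8] A[i]=28>B[j]=25 take 25 → j++
[i=4,j=9] B done, take A[i]=28 → i++
[i=5,j=9] B done, take A[i]=29 → i++
[i=6,j=9] B done, take A[i]=36 → i++

[0, 2, 3, 5, 6, 6, 9, 10, 14, 18, 22, 25, 25, 28, 29, 36]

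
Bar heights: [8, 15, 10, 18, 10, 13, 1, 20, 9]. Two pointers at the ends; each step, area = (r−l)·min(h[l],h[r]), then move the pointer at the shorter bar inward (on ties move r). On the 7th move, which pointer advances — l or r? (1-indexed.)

[1,9] min(8,9)*8=64 best=64 * → l++
[2,9] min(15,9)*7=63 best=64 → r--
[2,8] min(15,20)*6=90 best=90 * → l++
[3,8] min(10,20)*5=50 best=90 → l++
[4,8] min(18,20)*4=72 best=90 → l++
[5,8] min(10,20)*3=30 best=90 → l++
[6,8] min(13,20)*2=26 best=90 → l++

l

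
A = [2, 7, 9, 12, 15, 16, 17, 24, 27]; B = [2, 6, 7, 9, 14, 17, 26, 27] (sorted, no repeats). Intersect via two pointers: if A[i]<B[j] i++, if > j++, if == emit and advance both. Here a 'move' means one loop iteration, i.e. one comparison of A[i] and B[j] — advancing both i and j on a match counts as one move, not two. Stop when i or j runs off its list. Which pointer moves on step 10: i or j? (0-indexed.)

i

i=0 j=0: 2==2 emit, i++,j++
i=1 j=1: 7>6, j++
i=1 j=2: 7==7 emit, i++,j++
i=2 j=3: 9==9 emit, i++,j++
i=3 j=4: 12<14, i++
i=4 j=4: 15>14, j++
i=4 j=5: 15<17, i++
i=5 j=5: 16<17, i++
i=6 j=5: 17==17 emit, i++,j++
i=7 j=6: 24<26, i++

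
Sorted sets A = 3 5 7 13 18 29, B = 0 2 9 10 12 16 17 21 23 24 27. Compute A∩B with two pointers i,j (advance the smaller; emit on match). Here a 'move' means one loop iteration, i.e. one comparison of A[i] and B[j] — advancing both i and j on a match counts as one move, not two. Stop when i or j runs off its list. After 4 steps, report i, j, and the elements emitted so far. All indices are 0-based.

i=2, j=2, emitted=[]

[i=0,j=0] 3>0 → j++
[i=0,j=1] 3>2 → j++
[i=0,j=2] 3<9 → i++
[i=1,j=2] 5<9 → i++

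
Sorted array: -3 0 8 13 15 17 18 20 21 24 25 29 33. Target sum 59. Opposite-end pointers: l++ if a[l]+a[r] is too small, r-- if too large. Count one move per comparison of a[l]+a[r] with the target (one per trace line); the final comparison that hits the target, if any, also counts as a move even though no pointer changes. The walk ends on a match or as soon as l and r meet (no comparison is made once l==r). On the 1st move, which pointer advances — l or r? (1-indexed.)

l

[1,13] -3+33=30 <59 → l++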